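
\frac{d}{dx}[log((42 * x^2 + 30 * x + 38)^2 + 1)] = (7056*x^3 + 7560*x^2 + 8184*x + 2280)/(1764*x^4 + 2520*x^3 + 4092*x^2 + 2280*x + 1445)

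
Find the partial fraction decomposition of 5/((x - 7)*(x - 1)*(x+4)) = 1/(11*(x + 4)) - 1/(6*(x - 1)) + 5/(66*(x - 7))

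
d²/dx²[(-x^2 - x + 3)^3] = -30*x^4 - 60*x^3 + 72*x^2 + 102*x - 36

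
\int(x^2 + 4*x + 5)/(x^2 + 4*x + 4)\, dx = (x*(x + 2) - 1)/(x + 2) + C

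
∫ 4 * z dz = 2*z^2 + C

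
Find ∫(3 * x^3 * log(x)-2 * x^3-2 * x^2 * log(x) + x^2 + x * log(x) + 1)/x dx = (log(x) - 1)*(x^3 - x^2 + x + 1) + C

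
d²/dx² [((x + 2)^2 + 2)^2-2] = 12*x^2 + 48*x + 56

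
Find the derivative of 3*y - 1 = 3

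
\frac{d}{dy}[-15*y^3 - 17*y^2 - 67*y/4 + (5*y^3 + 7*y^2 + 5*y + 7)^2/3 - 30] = 50*y^5 + 350*y^4/3 + 132*y^3 + 95*y^2 + 48*y + 79/12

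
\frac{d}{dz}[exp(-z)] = -exp(-z)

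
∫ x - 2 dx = x^2/2 - 2*x + C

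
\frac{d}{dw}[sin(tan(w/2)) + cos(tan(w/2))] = sqrt(2)*cos(tan(w/2) + pi/4)/(2*cos(w/2)^2)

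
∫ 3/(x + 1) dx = log(3*(x + 1)^3) + C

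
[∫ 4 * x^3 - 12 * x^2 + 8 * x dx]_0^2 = 0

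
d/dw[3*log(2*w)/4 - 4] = 3/(4*w)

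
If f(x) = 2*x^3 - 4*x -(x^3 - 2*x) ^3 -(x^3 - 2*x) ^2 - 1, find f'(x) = -9*x^8 + 42*x^6 - 6*x^5 - 60*x^4 + 16*x^3 + 30*x^2 - 8*x - 4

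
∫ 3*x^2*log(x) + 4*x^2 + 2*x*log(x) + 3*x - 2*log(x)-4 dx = x*(log(x) + 1)*(x^2 + x - 2) + C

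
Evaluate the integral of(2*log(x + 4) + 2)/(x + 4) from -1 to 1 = -(1 + log(3))^2 + (1 + log(5))^2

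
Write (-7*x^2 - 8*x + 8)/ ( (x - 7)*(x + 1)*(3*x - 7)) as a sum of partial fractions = 439/(140*(3*x - 7)) + 9/(80*(x + 1)) - 391/(112*(x - 7))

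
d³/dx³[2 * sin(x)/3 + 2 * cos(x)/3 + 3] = 2*sin(x)/3 - 2*cos(x)/3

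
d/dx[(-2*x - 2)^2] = 8*x + 8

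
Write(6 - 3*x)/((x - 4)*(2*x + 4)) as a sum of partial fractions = -1/(x + 2) - 1/(2*(x - 4))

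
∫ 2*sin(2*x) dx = -cos(2*x) + C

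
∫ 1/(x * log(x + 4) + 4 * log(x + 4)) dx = log(log(x + 4)) + C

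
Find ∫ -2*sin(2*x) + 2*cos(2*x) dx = sqrt(2)*sin(2*x + pi/4) + C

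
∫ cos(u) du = sin(u) + C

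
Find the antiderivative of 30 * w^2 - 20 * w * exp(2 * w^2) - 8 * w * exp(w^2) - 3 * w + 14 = (5*w - 2)*(4*w^2 + w + 6)/2 - 5*exp(2*w^2) - 4*exp(w^2) + C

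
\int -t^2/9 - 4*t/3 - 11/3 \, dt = -t^3/27 - 2*t^2/3 - 11*t/3 + C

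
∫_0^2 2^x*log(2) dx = 3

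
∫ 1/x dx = log(x/4) + C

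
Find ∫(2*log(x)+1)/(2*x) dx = (log(x) + 1)*log(x)/2 + C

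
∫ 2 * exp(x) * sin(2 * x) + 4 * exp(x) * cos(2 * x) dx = 2*exp(x)*sin(2*x) + C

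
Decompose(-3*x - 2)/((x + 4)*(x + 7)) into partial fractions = -19/(3*(x + 7)) + 10/(3*(x + 4))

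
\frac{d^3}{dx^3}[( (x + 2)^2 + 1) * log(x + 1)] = (2*x^2 + 2*x + 4)/(x^3 + 3*x^2 + 3*x + 1)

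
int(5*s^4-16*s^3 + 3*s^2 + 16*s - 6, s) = s^5 - 4*s^4 + s^3 + 8*s^2 - 6*s + C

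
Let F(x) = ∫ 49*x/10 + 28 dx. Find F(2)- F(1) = 707/20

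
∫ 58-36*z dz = -18*z^2 + 58*z + C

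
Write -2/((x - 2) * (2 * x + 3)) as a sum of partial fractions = 4/(7*(2*x + 3)) - 2/(7*(x - 2))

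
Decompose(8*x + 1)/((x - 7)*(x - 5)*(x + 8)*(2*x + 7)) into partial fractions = -8/(119*(2*x + 7)) + 7/(195*(x + 8)) - 41/(442*(x - 5)) + 19/(210*(x - 7))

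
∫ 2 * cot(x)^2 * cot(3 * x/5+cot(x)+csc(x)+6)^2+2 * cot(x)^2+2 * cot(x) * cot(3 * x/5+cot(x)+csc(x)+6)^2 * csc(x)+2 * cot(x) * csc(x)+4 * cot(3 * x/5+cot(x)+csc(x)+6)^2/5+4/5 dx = 2*cot(3*x/5 + cot(x) + csc(x) + 6) + C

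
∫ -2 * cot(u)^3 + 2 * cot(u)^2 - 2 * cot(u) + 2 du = (cot(u) - 1)^2 + C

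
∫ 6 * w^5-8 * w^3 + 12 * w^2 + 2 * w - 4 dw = w^6 - 2*w^4 + 4*w^3 + w^2 - 4*w + C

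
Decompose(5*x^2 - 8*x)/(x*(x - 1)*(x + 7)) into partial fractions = 43/(8*(x + 7)) - 3/(8*(x - 1))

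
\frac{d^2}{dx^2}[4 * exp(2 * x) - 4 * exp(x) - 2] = 16*exp(2*x) - 4*exp(x)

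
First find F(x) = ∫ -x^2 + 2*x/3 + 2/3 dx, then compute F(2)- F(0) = 0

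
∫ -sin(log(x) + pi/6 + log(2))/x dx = cos(log(2*x) + pi/6) + C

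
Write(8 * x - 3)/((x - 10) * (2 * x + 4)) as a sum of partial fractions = 19/(24*(x + 2)) + 77/(24*(x - 10))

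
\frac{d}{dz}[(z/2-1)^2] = z/2 - 1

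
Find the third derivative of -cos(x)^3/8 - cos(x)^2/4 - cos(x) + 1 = (27*sin(x)^2/8 - 2*cos(x) - 29/8)*sin(x)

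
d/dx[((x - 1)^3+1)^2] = 6*x^5 - 30*x^4 + 60*x^3 - 54*x^2 + 18*x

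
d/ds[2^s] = 2^s*log(2)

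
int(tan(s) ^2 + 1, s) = tan(s) + C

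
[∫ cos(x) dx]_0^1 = sin(1)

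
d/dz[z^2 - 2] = 2*z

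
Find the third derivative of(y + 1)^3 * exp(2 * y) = 8*y^3*exp(2*y) + 60*y^2*exp(2*y) + 132*y*exp(2*y) + 86*exp(2*y)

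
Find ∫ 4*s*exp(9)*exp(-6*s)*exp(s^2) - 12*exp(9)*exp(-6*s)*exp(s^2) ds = 2*exp((s - 3)^2) + C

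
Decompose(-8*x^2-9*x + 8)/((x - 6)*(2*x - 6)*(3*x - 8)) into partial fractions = -164/(5*(3*x - 8)) + 91/(6*(x - 3)) - 167/(30*(x - 6))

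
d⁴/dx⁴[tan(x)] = 24*tan(x)^5 + 40*tan(x)^3 + 16*tan(x)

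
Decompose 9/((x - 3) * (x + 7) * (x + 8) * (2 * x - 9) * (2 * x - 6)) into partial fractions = 8/(575*(2*x - 9)) + 9/(6050*(x + 8)) - 9/(4600*(x + 7)) - 157/(24200*(x - 3)) - 3/(220*(x - 3)^2)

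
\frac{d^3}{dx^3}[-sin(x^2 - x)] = 8*x^3*cos(x^2 - x) - 12*x^2*cos(x^2 - x) + 12*x*sin(x^2 - x) + 6*x*cos(x^2 - x) - 6*sin(x^2 - x) - cos(x^2 - x)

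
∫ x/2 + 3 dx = x^2/4 + 3*x + C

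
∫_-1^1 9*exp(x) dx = -9*exp(-1) + 9*E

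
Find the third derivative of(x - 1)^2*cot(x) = -6*x^2*cot(x)^4 - 8*x^2*cot(x)^2 - 2*x^2 + 12*x*cot(x)^4 + 12*x*cot(x)^3 + 16*x*cot(x)^2 + 12*x*cot(x) + 4*x - 6*cot(x)^4 - 12*cot(x)^3 - 14*cot(x)^2 - 12*cot(x) - 8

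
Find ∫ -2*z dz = -z^2 + C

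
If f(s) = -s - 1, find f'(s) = -1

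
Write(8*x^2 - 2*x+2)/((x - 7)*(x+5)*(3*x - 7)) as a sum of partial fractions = -92/(77*(3*x - 7)) + 53/(66*(x + 5)) + 95/(42*(x - 7))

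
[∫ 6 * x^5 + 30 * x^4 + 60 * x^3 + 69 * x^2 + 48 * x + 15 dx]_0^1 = 84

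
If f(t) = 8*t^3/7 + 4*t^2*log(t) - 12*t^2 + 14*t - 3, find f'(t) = 24*t^2/7 + 8*t*log(t) - 20*t + 14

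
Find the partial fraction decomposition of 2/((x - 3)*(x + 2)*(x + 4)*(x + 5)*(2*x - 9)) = 32/(12597*(2*x - 9)) + 1/(228*(x + 5)) - 1/(119*(x + 4)) + 1/(195*(x + 2)) - 1/(420*(x - 3))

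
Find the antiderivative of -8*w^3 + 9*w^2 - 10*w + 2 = -2*w^4 + 3*w^3 - 5*w^2 + 2*w + C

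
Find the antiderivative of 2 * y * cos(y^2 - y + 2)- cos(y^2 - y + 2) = sin(y^2 - y + 2) + C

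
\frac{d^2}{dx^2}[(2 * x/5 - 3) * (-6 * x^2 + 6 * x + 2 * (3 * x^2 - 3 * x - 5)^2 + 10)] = 144*x^3 - 4104*x^2/5 + 2664*x/5 + 1704/5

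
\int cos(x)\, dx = sin(x) + C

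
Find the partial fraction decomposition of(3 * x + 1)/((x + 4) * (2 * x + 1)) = -1/(7*(2*x + 1)) + 11/(7*(x + 4))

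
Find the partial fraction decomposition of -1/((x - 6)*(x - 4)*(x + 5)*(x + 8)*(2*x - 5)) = -16/(6615*(2*x - 5)) - 1/(10584*(x + 8)) + 1/(4455*(x + 5)) + 1/(648*(x - 4)) - 1/(2156*(x - 6))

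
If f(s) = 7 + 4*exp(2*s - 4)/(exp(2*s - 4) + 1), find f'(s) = 8*exp(2*s - 4)/(exp(-8)*exp(4*s) + 2*exp(-4)*exp(2*s) + 1)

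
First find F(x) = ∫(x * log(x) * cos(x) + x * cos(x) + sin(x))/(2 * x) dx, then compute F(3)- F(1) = -sin(1)/2 + (1 + log(3))*sin(3)/2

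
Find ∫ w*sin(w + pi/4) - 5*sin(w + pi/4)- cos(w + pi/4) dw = (5 - w)*cos(w + pi/4) + C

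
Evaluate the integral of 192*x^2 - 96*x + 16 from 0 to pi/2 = 1 + 2*pi + (-1 + 2*pi)^3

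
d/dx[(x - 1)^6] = 6*x^5 - 30*x^4 + 60*x^3 - 60*x^2 + 30*x - 6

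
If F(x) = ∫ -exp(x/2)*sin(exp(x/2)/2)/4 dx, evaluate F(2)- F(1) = -cos(exp(1/2)/2) + cos(E/2)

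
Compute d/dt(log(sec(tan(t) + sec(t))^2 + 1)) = -2*(sin(t)*tan(1/cos(t)) + sin(t)*tan(tan(t)) + tan(1/cos(t)) + tan(tan(t)))/((tan(1/cos(t))*tan(tan(t)) - 1)*(sec(tan(t) + sec(t))^2 + 1)*cos(t)^2*cos(tan(t) + 1/cos(t))^2)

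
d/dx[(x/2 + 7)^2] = x/2 + 7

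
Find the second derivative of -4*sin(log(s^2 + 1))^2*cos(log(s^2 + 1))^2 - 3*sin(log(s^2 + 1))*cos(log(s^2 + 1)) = (-64*s^2*(1 - cos(2*log(s^2 + 1)))^2 + 24*s^2*sin(2*log(s^2 + 1)) + 4*s^2*sin(4*log(s^2 + 1)) - 122*s^2*cos(2*log(s^2 + 1)) + 96*s^2 - 4*sin(4*log(s^2 + 1)) - 6*cos(2*log(s^2 + 1)))/(s^4 + 2*s^2 + 1)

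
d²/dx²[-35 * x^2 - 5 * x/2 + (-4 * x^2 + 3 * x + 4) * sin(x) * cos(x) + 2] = 8*x^2*sin(2*x) - 6*x*sin(2*x) - 16*x*cos(2*x) - 12*sin(2*x) + 6*cos(2*x) - 70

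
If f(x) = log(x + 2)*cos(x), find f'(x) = (-x*log(x + 2)*sin(x) - 2*log(x + 2)*sin(x) + cos(x))/(x + 2)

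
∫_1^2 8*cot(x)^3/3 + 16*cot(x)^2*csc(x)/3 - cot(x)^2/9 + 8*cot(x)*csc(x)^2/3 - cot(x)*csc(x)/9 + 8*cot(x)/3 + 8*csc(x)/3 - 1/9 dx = (-1 + 12*sin(3)/(sin(1)*sin(2)) + 12/sin(2) + 12/sin(1))/(9*sin(1))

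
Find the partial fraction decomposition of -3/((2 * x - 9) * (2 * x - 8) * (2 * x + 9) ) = -1/(102*(2*x + 9)) - 1/(6*(2*x - 9)) + 3/(34*(x - 4))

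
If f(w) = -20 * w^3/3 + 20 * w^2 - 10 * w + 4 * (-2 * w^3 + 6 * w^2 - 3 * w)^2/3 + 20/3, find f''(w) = 160*w^4 - 640*w^3 + 768*w^2 - 328*w + 64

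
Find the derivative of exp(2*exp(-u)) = -2*exp(-u + 2*exp(-u))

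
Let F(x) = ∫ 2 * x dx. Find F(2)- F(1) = 3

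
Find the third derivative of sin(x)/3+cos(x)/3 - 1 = sin(x)/3 - cos(x)/3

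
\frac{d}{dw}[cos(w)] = -sin(w)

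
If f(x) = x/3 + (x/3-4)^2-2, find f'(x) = 2*x/9 - 7/3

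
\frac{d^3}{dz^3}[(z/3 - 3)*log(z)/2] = (-z - 18)/(6*z^3)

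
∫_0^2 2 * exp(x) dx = -2 + 2*exp(2)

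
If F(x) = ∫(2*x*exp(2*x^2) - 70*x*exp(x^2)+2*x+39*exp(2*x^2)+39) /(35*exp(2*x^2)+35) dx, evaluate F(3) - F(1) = -acot(E) + acot(exp(9)) + 86/35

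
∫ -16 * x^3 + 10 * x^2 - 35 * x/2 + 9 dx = -4*x^4 + 10*x^3/3 - 35*x^2/4 + 9*x + C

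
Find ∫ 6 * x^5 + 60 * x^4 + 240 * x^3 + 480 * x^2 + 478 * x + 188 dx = x^6 + 12*x^5 + 60*x^4 + 160*x^3 + 239*x^2 + 188*x + C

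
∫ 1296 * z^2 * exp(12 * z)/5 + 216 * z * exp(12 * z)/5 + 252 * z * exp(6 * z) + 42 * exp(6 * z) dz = 6*z*(18*z*exp(6*z) + 35)*exp(6*z)/5 + C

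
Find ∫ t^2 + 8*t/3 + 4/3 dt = t^3/3 + 4*t^2/3 + 4*t/3 + C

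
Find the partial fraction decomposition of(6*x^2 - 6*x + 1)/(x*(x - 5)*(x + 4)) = 121/(36*(x + 4)) + 121/(45*(x - 5)) - 1/(20*x)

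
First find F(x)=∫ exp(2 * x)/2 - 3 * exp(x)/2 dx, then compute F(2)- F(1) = -7*exp(2)/4 + 3*E/2 + exp(4)/4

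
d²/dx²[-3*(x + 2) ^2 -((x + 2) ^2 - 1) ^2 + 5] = -12*x^2 - 48*x - 50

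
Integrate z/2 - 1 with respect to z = z^2/4 - z + C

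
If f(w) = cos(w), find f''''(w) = cos(w)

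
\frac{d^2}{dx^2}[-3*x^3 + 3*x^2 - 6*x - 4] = 6 - 18*x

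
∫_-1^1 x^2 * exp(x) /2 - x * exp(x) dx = -9*exp(-1)/2 + E/2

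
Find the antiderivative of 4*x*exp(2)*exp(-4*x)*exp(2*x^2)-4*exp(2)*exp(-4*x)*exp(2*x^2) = exp(2*(x - 1)^2) + C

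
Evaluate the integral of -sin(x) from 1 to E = cos(E) - cos(1)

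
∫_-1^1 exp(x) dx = E - exp(-1)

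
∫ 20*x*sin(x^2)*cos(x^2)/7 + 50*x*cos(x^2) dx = 5*(sin(x^2) + 35)*sin(x^2)/7 + C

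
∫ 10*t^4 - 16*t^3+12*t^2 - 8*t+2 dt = 2*t^5 - 4*t^4 + 4*t^3 - 4*t^2 + 2*t + C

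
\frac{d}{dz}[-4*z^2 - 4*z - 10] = -8*z - 4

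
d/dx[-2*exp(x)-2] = -2*exp(x)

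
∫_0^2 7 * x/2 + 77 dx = 161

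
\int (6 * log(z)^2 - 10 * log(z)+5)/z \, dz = 2*(log(z) - 1)^3 + (log(z) - 1)^2 + log(z) + C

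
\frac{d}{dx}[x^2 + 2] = 2*x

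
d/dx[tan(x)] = cos(x)^(-2)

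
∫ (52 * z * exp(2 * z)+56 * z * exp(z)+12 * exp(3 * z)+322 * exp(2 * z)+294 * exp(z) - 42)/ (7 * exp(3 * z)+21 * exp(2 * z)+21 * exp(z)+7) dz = -(2*z + 13)*(21*(exp(z) + 1)^2 - 28*(exp(z) + 1)*exp(z) + exp(2*z))/(7*(exp(z) + 1)^2) + C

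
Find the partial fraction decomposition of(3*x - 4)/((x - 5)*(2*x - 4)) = -1/(3*(x - 2)) + 11/(6*(x - 5))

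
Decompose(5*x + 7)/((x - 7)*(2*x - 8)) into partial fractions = -9/(2*(x - 4)) + 7/(x - 7)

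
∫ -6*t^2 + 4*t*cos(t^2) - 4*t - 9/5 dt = -2*t^3 - 2*t^2 - 9*t/5 + 2*sin(t^2) + C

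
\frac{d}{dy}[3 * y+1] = 3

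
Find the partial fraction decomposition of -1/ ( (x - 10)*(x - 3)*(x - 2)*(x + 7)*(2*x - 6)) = -1/(30600*(x + 7)) + 1/(144*(x - 2)) - 67/(9800*(x - 3)) + 1/(140*(x - 3)^2) - 1/(13328*(x - 10))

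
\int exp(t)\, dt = exp(t) + C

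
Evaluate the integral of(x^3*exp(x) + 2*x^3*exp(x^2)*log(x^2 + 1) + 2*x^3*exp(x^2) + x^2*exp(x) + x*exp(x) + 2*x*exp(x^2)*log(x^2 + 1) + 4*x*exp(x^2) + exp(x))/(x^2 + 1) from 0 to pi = -1 + pi*exp(pi) + exp(pi^2) + exp(pi^2)*log(1 + pi^2)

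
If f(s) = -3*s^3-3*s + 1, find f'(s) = -9*s^2 - 3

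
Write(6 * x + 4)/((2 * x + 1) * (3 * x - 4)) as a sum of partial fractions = 36/(11*(3*x - 4)) - 2/(11*(2*x + 1))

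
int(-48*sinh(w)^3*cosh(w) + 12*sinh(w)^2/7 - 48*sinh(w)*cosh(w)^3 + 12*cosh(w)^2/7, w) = 6*sinh(2*w)/7 - 3*cosh(4*w) + C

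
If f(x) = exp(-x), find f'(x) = -exp(-x)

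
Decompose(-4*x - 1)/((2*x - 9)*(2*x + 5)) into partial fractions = -9/(14*(2*x + 5)) - 19/(14*(2*x - 9))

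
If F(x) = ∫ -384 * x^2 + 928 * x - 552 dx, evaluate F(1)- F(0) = -216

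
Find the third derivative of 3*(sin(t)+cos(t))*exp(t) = -12*exp(t)*sin(t)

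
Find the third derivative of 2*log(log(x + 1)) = (4*log(x + 1)^2 + 6*log(x + 1) + 4)/(x^3*log(x + 1)^3 + 3*x^2*log(x + 1)^3 + 3*x*log(x + 1)^3 + log(x + 1)^3)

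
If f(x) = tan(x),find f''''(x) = 24*tan(x)^5 + 40*tan(x)^3 + 16*tan(x)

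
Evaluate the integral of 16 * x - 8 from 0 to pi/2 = -4*pi + 2*pi^2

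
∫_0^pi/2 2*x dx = pi^2/4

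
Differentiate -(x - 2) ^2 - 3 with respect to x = 4 - 2*x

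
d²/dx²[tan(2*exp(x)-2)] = 8*exp(2*x)*tan(2*exp(x) - 2)^3 + 8*exp(2*x)*tan(2*exp(x) - 2) + 2*exp(x)*tan(2*exp(x) - 2)^2 + 2*exp(x)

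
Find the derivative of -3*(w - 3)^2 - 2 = 18 - 6*w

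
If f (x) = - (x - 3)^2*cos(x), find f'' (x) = x^2*cos(x) + 4*x*sin(x) - 6*x*cos(x) - 12*sin(x) + 7*cos(x)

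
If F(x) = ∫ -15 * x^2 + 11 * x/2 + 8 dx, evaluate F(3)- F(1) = -92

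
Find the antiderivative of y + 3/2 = y^2/2 + 3*y/2 + C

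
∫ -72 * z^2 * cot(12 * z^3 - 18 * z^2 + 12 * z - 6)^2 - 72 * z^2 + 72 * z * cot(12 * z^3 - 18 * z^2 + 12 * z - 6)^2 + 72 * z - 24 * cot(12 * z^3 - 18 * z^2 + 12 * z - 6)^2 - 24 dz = 2*cot(12*z^3 - 18*z^2 + 12*z - 6) + C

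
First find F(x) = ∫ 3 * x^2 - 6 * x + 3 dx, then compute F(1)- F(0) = 1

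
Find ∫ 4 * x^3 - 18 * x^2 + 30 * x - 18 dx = x^4 - 6*x^3 + 15*x^2 - 18*x + C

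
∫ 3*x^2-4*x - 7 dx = x^3 - 2*x^2 - 7*x + C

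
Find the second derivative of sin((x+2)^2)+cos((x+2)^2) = -4*sqrt(2)*x^2*sin(x^2 + 4*x + pi/4 + 4) - 16*sqrt(2)*x*sin(x^2 + 4*x + pi/4 + 4) - 18*sin(x^2 + 4*x + 4) - 14*cos(x^2 + 4*x + 4)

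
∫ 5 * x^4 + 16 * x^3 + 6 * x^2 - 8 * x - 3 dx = x^5 + 4*x^4 + 2*x^3 - 4*x^2 - 3*x + C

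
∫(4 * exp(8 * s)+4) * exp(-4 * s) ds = 2*sinh(4*s) + C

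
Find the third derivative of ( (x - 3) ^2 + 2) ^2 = 24*x - 72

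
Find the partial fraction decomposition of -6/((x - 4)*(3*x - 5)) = 18/(7*(3*x - 5)) - 6/(7*(x - 4))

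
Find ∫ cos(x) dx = sin(x) + C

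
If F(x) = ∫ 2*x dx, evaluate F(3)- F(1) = 8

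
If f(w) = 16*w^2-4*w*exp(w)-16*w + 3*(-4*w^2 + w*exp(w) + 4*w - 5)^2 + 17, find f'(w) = -24*w^3*exp(w) + 192*w^3 + 6*w^2*exp(2*w) - 48*w^2*exp(w) - 288*w^2 + 6*w*exp(2*w) + 14*w*exp(w) + 368*w - 34*exp(w) - 136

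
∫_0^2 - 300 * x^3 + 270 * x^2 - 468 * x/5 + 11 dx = -3226/5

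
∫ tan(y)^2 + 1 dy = tan(y) + C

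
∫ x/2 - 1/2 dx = x^2/4 - x/2 + C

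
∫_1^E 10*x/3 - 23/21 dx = -23*E/21 - 4/7 + 5*exp(2)/3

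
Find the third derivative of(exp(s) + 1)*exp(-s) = -exp(-s)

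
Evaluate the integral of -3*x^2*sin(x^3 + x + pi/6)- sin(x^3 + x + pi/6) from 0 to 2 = -sqrt(3)/2 + cos(pi/6 + 10)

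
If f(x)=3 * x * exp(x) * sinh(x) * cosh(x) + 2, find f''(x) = 3*(5*x*sinh(2*x)/2 + 2*x*cosh(2*x) + sinh(2*x) + 2*cosh(2*x))*exp(x)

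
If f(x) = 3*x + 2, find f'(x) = 3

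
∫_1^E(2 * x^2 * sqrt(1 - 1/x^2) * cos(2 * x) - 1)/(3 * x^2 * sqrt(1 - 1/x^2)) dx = -pi/6 - sin(2)/3 + sin(2*E)/3 + acsc(E)/3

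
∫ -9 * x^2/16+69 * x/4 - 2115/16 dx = -3*x^3/16 + 69*x^2/8 - 2115*x/16 + C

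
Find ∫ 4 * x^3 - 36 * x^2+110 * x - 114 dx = x^4 - 12*x^3 + 55*x^2 - 114*x + C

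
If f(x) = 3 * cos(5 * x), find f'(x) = -15*sin(5*x)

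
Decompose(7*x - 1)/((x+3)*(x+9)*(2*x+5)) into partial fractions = -74/(13*(2*x + 5)) - 32/(39*(x + 9)) + 11/(3*(x + 3))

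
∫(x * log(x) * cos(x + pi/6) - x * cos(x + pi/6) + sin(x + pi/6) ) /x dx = (log(x) - 1)*sin(x + pi/6) + C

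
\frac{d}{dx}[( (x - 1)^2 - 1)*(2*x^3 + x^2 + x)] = 10*x^4 - 12*x^3 - 3*x^2 - 4*x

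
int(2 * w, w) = w^2 + C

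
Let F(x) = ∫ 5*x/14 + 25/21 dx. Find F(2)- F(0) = 65/21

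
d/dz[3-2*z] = -2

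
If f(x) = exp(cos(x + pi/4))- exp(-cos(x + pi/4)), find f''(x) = (exp(2*cos(x + pi/4))*sin(x + pi/4)^2 - exp(2*cos(x + pi/4))*cos(x + pi/4) - sin(x + pi/4)^2 - cos(x + pi/4))*exp(-cos(x + pi/4))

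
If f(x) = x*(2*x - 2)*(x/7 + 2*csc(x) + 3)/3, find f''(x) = 8*x^2*cot(x)^2*csc(x)/3 + 4*x^2*csc(x)/3 - 8*x*cot(x)^2*csc(x)/3 - 16*x*cot(x)*csc(x)/3 - 4*x*csc(x)/3 + 4*x/7 + 8*cot(x)*csc(x)/3 + 8*csc(x)/3 + 80/21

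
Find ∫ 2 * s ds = s^2 + C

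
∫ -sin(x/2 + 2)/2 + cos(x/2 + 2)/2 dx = sqrt(2)*sin(x/2 + pi/4 + 2) + C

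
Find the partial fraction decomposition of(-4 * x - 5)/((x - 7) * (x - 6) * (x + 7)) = 23/(182*(x + 7)) + 29/(13*(x - 6)) - 33/(14*(x - 7))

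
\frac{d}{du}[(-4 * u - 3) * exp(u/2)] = -2*u*exp(u/2) - 11*exp(u/2)/2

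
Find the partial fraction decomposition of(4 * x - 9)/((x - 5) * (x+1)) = 13/(6*(x + 1)) + 11/(6*(x - 5))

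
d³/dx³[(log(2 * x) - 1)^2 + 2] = (4*log(x) - 10 + 4*log(2))/x^3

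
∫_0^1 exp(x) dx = -1 + E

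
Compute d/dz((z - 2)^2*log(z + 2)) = (2*z^2*log(z + 2) + z^2 - 4*z - 8*log(z + 2) + 4)/(z + 2)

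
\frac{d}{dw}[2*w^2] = 4*w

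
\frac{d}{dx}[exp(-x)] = -exp(-x)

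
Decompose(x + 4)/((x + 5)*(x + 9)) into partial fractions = 5/(4*(x + 9)) - 1/(4*(x + 5))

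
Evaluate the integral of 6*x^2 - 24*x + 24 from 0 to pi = 2*(-2 + pi)^3 + 16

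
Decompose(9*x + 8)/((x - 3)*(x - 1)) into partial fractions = -17/(2*(x - 1)) + 35/(2*(x - 3))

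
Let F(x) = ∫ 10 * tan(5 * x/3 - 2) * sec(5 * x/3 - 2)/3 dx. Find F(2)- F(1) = -2*sec(1/3) + 2*sec(4/3)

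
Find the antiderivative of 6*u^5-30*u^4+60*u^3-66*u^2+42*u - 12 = u^6 - 6*u^5 + 15*u^4 - 22*u^3 + 21*u^2 - 12*u + C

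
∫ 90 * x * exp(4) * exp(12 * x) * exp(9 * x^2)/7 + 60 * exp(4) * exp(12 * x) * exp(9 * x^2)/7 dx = 5*exp((3*x + 2)^2)/7 + C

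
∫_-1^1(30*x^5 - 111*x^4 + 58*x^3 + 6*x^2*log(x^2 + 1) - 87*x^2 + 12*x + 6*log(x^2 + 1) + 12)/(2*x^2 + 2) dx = -25 + 6*log(2)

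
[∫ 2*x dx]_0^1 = 1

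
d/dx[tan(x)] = cos(x)^(-2)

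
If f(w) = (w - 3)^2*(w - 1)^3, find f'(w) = 5*w^4 - 36*w^3 + 90*w^2 - 92*w + 33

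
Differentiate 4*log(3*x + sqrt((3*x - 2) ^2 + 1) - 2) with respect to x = (36*x + 12*sqrt(9*x^2 - 12*x + 5) - 24)/(9*x^2 + 3*x*sqrt(9*x^2 - 12*x + 5) - 12*x - 2*sqrt(9*x^2 - 12*x + 5) + 5)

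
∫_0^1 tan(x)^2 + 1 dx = tan(1)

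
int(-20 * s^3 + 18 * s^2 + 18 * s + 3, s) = -5*s^4 + 6*s^3 + 9*s^2 + 3*s + C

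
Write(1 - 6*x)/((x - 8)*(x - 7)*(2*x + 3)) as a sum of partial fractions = 40/(323*(2*x + 3)) + 41/(17*(x - 7)) - 47/(19*(x - 8))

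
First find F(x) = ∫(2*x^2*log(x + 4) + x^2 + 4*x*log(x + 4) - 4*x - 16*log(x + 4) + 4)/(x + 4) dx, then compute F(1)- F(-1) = -9*log(3) + log(5)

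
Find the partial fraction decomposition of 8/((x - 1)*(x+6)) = -8/(7*(x + 6)) + 8/(7*(x - 1))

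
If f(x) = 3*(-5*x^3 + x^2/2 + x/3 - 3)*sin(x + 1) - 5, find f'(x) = -15*x^3*cos(x + 1) - 45*x^2*sin(x + 1) + 3*x^2*cos(x + 1)/2 + 3*x*sin(x + 1) + x*cos(x + 1) + sin(x + 1) - 9*cos(x + 1)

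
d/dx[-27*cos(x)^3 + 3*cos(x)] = -81*sin(x)^3 + 78*sin(x)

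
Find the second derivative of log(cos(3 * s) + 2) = (-18*cos(3*s) - 9)/(cos(3*s) + 2)^2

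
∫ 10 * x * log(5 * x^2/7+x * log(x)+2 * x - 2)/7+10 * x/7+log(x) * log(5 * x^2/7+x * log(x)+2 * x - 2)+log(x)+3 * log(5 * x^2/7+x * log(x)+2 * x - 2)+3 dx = (5*x^2 + 7*x*log(x) + 14*x - 14)*log(5*x^2/7 + x*log(x) + 2*x - 2)/7 + C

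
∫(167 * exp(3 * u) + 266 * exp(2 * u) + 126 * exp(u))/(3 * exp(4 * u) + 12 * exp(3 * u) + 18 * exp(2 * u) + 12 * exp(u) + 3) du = (67*exp(3*u) + 34*exp(2*u) - 99*exp(u) - 75)/(3*(exp(3*u) + 3*exp(2*u) + 3*exp(u) + 1)) + C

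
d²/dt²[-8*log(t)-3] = 8/t^2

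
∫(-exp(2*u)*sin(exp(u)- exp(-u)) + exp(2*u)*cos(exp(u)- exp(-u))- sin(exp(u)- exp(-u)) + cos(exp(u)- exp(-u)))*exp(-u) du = sqrt(2)*sin(2*sinh(u) + pi/4) + C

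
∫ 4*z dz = 2*z^2 + C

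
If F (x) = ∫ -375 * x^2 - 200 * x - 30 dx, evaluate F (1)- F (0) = -255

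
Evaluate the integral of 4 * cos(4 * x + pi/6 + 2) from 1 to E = -sin(pi/6 + 6) + sin(pi/6 + 2 + 4*E)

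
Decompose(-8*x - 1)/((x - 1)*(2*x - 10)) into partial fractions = 9/(8*(x - 1)) - 41/(8*(x - 5))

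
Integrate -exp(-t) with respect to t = exp(-t) + C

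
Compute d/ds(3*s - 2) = 3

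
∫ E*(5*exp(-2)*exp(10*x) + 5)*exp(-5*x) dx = 2*sinh(5*x - 1) + C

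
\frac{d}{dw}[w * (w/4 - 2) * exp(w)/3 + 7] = w^2*exp(w)/12 - w*exp(w)/2 - 2*exp(w)/3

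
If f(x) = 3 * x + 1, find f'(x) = 3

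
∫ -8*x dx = -4*x^2 + C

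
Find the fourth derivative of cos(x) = cos(x)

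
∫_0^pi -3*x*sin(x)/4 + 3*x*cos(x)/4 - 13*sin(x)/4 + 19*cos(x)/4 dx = -8 - 3*pi/4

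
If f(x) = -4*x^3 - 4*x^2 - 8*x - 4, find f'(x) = -12*x^2 - 8*x - 8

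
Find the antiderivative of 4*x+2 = 2*x^2 + 2*x + C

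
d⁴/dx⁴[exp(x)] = exp(x)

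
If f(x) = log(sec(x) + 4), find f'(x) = tan(x)*sec(x)/(sec(x) + 4)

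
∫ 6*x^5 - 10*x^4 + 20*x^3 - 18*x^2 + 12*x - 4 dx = x^6 - 2*x^5 + 5*x^4 - 6*x^3 + 6*x^2 - 4*x + C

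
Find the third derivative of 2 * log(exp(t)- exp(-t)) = (16*exp(4*t) + 16*exp(2*t))/(exp(6*t) - 3*exp(4*t) + 3*exp(2*t) - 1)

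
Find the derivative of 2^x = 2^x*log(2)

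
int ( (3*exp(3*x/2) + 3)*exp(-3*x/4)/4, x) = 2*sinh(3*x/4) + C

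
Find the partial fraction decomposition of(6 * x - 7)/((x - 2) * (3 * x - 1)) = 3/(3*x - 1) + 1/(x - 2)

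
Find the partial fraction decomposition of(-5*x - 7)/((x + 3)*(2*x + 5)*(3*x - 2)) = -93/(209*(3*x - 2)) - 22/(19*(2*x + 5)) + 8/(11*(x + 3))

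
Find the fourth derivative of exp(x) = exp(x)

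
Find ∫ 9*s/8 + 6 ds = 9*s^2/16 + 6*s + C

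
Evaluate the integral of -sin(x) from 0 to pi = -2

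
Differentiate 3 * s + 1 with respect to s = 3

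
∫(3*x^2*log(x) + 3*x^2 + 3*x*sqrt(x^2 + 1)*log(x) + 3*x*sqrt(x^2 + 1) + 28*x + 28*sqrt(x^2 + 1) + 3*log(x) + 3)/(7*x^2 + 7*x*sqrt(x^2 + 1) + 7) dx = 3*x*log(x)/7 + 4*log(x + sqrt(x^2 + 1)) + C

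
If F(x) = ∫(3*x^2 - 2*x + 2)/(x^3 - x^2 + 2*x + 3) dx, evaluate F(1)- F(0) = -log(3) + log(5)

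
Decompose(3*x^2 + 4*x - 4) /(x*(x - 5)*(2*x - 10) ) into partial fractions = 79/(50*(x - 5)) + 91/(10*(x - 5)^2) - 2/(25*x)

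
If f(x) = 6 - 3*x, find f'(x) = -3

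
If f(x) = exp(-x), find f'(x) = -exp(-x)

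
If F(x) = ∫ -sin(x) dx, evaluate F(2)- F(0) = -1 + cos(2)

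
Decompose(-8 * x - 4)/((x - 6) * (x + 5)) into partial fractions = -36/(11*(x + 5)) - 52/(11*(x - 6))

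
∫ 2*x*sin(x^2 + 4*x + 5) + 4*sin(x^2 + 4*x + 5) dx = -cos((x + 2)^2 + 1) + C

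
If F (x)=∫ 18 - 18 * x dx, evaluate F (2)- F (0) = 0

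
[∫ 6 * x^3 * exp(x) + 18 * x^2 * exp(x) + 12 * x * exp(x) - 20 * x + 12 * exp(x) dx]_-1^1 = 18*exp(-1) + 18*E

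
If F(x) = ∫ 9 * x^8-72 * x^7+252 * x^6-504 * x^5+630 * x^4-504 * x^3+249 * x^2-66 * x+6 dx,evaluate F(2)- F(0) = 0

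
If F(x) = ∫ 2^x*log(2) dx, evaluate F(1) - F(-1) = 3/2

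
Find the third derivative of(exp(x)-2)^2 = 8*exp(2*x) - 4*exp(x)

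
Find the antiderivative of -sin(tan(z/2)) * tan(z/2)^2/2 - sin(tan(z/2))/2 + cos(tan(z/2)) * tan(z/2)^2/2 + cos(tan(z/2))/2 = sqrt(2)*sin(tan(z/2) + pi/4) + C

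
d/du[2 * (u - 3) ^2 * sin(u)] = 2*u^2*cos(u) + 4*u*sin(u) - 12*u*cos(u) - 12*sin(u) + 18*cos(u)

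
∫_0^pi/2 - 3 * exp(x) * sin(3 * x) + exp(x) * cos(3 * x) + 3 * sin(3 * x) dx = 0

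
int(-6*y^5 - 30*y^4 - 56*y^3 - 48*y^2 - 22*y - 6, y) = -y^6 - 6*y^5 - 14*y^4 - 16*y^3 - 11*y^2 - 6*y + C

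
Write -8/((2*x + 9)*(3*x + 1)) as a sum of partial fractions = -24/(25*(3*x + 1)) + 16/(25*(2*x + 9))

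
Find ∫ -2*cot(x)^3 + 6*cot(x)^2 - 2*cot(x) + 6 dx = (cot(x) - 3)^2 + C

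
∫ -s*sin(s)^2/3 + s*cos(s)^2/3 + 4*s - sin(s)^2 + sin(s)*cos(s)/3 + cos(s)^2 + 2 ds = 2*s^2 + s*sin(2*s)/6 + 2*s + sin(2*s)/2 + C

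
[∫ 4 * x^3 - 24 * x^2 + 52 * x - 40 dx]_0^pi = -25 + (1 + (-2 + pi)^2)^2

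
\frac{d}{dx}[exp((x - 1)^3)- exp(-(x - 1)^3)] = (3*x^2*exp(2*x^3 - 6*x^2 + 6*x - 2) + 3*x^2 - 6*x*exp(2*x^3 - 6*x^2 + 6*x - 2) - 6*x + 3*exp(2*x^3 - 6*x^2 + 6*x - 2) + 3)*exp(-x^3 + 3*x^2 - 3*x + 1)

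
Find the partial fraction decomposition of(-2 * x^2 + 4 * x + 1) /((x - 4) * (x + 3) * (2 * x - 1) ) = -10/(49*(2*x - 1)) - 29/(49*(x + 3)) - 15/(49*(x - 4))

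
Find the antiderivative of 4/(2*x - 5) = 2*log(5 - 2*x) + C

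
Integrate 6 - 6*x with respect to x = -3*x^2 + 6*x + C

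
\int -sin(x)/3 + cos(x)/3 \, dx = sqrt(2)*sin(x + pi/4)/3 + C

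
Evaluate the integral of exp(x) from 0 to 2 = -1 + exp(2)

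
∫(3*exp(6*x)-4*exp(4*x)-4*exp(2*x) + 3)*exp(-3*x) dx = 8*sinh(x)^3 - 2*sinh(x) + C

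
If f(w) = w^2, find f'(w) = 2*w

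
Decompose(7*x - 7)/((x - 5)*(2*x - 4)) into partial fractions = -7/(6*(x - 2)) + 14/(3*(x - 5))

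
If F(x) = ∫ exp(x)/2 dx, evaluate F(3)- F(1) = -E/2 + exp(3)/2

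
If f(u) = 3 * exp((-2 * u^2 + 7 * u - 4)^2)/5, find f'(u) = 48*u^3*exp(4*u^4 - 28*u^3 + 65*u^2 - 56*u + 16)/5 - 252*u^2*exp(4*u^4 - 28*u^3 + 65*u^2 - 56*u + 16)/5 + 78*u*exp(4*u^4 - 28*u^3 + 65*u^2 - 56*u + 16) - 168*exp(4*u^4 - 28*u^3 + 65*u^2 - 56*u + 16)/5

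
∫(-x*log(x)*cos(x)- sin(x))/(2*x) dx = -log(x)*sin(x)/2 + C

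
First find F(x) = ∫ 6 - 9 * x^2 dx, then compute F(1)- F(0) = 3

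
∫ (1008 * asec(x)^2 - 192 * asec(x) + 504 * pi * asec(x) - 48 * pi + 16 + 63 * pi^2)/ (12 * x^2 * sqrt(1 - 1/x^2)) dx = 7*(4*asec(x) + pi)^3/16 - (4*asec(x) + pi)^2/2 + 4*asec(x)/3 + C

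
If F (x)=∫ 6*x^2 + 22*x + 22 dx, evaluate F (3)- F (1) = 184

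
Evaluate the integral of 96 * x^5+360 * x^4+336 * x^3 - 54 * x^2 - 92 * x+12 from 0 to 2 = 4368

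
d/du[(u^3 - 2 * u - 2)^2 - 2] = 6*u^5 - 16*u^3 - 12*u^2 + 8*u + 8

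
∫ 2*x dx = x^2 + C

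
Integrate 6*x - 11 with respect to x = 3*x^2 - 11*x + C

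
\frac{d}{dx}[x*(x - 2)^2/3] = x^2 - 8*x/3 + 4/3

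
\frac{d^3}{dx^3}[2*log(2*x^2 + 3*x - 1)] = (64*x^3 + 144*x^2 + 312*x + 180)/(8*x^6 + 36*x^5 + 42*x^4 - 9*x^3 - 21*x^2 + 9*x - 1)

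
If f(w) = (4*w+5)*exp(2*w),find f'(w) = 8*w*exp(2*w) + 14*exp(2*w)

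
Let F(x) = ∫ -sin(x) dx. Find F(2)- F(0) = -1 + cos(2)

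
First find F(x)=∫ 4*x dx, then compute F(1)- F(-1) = 0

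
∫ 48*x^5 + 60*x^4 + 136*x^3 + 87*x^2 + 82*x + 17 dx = 8*x^6 + 12*x^5 + 34*x^4 + 29*x^3 + 41*x^2 + 17*x + C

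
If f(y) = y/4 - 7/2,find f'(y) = 1/4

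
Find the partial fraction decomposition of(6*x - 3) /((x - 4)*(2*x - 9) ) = 48/(2*x - 9) - 21/(x - 4)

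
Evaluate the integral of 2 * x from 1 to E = -1 + exp(2)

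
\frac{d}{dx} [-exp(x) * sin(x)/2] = -sqrt(2)*exp(x)*sin(x + pi/4)/2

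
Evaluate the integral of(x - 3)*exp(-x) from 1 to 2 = -exp(-1)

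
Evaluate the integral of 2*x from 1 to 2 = 3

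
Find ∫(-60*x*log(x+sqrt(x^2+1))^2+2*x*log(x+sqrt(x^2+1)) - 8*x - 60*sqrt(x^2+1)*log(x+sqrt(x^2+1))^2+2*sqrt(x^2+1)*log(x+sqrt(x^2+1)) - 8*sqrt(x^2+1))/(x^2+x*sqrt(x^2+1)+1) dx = (-20*log(x + sqrt(x^2 + 1))^2 + log(x + sqrt(x^2 + 1)) - 8)*log(x + sqrt(x^2 + 1)) + C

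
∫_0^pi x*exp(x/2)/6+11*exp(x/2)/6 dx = -3 + (pi/3 + 3)*exp(pi/2)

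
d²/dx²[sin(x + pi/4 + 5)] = -sin(x + pi/4 + 5)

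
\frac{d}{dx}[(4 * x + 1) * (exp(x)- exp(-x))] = (4*x*exp(2*x) + 4*x + 5*exp(2*x) - 3)*exp(-x)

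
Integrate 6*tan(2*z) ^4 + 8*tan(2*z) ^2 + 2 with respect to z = tan(2*z)/cos(2*z)^2 + C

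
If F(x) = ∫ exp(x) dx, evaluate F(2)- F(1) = -E + exp(2)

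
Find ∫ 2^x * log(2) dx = 2^x + C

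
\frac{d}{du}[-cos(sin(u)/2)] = sin(sin(u)/2)*cos(u)/2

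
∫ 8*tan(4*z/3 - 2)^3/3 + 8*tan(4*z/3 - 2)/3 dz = tan(4*z/3 - 2)^2 + C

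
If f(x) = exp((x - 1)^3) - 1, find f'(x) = 3*x^2*exp(x^3 - 3*x^2 + 3*x - 1) - 6*x*exp(x^3 - 3*x^2 + 3*x - 1) + 3*exp(x^3 - 3*x^2 + 3*x - 1)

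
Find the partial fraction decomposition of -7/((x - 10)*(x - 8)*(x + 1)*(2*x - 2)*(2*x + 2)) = 973/(156816*(x + 1)) + 7/(792*(x + 1)^2) - 1/(144*(x - 1)) + 1/(648*(x - 8)) - 7/(8712*(x - 10))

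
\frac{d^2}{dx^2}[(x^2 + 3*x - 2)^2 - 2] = 12*x^2 + 36*x + 10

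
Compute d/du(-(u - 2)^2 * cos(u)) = u^2*sin(u) - 4*u*sin(u) - 2*u*cos(u) + 4*sin(u) + 4*cos(u)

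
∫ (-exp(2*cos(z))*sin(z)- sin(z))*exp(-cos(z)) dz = 2*sinh(cos(z)) + C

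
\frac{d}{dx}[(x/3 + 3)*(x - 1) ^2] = x^2 + 14*x/3 - 17/3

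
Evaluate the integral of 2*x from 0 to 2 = 4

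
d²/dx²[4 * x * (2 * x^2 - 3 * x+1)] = 48*x - 24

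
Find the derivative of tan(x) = cos(x)^(-2)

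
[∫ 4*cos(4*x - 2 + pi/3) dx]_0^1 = sin(2)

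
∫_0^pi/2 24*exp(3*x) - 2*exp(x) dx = -2*exp(pi/2) - 6 + 8*exp(3*pi/2)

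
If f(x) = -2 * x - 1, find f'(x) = -2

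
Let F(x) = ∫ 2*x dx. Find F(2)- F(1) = 3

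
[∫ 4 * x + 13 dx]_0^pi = -32 - 3*pi + 2*(-4 - pi)^2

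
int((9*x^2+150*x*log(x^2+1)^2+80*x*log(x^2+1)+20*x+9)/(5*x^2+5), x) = 9*x/5 + 5*log(x^2 + 1)^3 + 4*log(x^2 + 1)^2 + 2*log(x^2 + 1) + C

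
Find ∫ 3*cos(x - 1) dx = 3*sin(x - 1) + C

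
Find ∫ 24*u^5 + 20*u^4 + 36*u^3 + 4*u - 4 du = 4*u^6 + 4*u^5 + 9*u^4 + 2*u^2 - 4*u + C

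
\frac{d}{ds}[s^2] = 2*s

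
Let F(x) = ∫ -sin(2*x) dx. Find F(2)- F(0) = -1/2 + cos(4)/2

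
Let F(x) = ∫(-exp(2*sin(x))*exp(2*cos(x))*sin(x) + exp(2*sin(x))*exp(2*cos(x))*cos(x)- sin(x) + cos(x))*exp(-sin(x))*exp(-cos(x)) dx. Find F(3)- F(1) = -exp(cos(1) + sin(1)) - exp(-sin(3) - cos(3)) + exp(-sin(1) - cos(1)) + exp(cos(3) + sin(3))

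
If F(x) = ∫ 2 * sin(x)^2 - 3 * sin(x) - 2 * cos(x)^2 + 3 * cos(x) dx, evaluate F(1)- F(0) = -3 - sin(2) + 3*sqrt(2)*sin(pi/4 + 1)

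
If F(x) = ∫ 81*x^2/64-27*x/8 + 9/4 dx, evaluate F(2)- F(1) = 9/64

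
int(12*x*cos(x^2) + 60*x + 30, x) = 30*x^2 + 30*x + 6*sin(x^2) + C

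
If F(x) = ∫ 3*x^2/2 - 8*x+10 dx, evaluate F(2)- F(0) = 8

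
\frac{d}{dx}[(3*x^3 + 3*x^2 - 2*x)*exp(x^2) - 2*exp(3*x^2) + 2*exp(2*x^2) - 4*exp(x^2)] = 6*x^4*exp(x^2) + 6*x^3*exp(x^2) + 5*x^2*exp(x^2) - 12*x*exp(3*x^2) + 8*x*exp(2*x^2) - 2*x*exp(x^2) - 2*exp(x^2)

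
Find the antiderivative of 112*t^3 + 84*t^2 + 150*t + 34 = 28*t^4 + 28*t^3 + 75*t^2 + 34*t + C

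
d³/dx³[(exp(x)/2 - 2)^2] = 2*exp(2*x) - 2*exp(x)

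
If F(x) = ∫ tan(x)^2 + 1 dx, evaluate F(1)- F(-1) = 2*tan(1)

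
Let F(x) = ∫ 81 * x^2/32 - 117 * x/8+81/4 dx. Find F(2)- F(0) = 18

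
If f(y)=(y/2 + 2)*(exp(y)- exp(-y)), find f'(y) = (y*exp(2*y) + y + 5*exp(2*y) + 3)*exp(-y)/2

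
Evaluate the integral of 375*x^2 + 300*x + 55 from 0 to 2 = 1710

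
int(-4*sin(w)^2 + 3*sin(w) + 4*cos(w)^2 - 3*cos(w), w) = 2*sin(2*w) - 3*sqrt(2)*sin(w + pi/4) + C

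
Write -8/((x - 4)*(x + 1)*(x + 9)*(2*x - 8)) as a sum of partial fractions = 1/(338*(x + 9)) - 1/(50*(x + 1)) + 72/(4225*(x - 4)) - 4/(65*(x - 4)^2)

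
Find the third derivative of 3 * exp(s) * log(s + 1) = (3*s^3*exp(s)*log(s + 1) + 9*s^2*exp(s)*log(s + 1) + 9*s^2*exp(s) + 9*s*exp(s)*log(s + 1) + 9*s*exp(s) + 3*exp(s)*log(s + 1) + 6*exp(s))/(s^3 + 3*s^2 + 3*s + 1)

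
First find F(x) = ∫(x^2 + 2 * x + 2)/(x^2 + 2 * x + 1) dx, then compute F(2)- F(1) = 7/6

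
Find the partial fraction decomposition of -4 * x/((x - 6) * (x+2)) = -1/(x + 2) - 3/(x - 6)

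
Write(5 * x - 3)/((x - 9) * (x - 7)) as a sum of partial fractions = -16/(x - 7) + 21/(x - 9)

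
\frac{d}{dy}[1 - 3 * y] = -3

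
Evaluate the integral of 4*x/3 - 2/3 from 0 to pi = -2*pi/3 + 2*pi^2/3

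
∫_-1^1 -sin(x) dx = 0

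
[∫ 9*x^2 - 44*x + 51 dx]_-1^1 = 108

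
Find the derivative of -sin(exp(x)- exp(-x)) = -(exp(2*x) + 1)*exp(-x)*cos(exp(x) - exp(-x))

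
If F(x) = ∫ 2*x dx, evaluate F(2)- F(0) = 4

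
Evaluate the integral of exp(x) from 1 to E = -E + exp(E)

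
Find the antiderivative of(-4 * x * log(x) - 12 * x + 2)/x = -2*(2*x - 1)*(log(x) + 2) + C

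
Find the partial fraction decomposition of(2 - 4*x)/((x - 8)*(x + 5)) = -22/(13*(x + 5)) - 30/(13*(x - 8))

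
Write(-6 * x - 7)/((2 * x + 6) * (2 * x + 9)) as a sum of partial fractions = -20/(3*(2*x + 9)) + 11/(6*(x + 3))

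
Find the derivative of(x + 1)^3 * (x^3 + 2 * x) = 6*x^5 + 15*x^4 + 20*x^3 + 21*x^2 + 12*x + 2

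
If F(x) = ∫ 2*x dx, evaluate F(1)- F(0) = 1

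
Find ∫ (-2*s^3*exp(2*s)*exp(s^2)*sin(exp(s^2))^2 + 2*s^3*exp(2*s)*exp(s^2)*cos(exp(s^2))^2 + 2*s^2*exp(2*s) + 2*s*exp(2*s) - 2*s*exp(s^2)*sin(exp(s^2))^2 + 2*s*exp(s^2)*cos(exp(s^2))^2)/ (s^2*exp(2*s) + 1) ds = log(s^2*exp(2*s) + 1) + sin(2*exp(s^2))/2 + C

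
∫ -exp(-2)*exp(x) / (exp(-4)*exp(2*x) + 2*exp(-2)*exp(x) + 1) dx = 1/(exp(x - 2) + 1) + C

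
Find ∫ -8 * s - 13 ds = -4*s^2 - 13*s + C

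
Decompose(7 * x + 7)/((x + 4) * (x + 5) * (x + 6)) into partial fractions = -35/(2*(x + 6)) + 28/(x + 5) - 21/(2*(x + 4))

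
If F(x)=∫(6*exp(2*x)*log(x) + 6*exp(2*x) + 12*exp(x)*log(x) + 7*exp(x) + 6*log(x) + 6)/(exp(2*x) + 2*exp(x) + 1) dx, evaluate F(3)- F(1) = -5*exp(3)/(1 + exp(3)) + 5*E/(1 + E) + 18*log(3)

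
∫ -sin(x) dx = cos(x) + C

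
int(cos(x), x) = sin(x) + C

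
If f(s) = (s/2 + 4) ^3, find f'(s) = 3*s^2/8 + 6*s + 24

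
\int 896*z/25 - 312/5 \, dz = 448*z^2/25 - 312*z/5 + C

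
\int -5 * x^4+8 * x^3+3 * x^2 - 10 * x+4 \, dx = -x^5 + 2*x^4 + x^3 - 5*x^2 + 4*x + C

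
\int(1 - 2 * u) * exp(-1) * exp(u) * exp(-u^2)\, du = exp(-u^2 + u - 1) + C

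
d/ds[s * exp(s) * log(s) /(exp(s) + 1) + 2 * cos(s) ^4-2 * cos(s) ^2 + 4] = (s*exp(s)*log(s) + exp(2*s)*log(s) - exp(2*s)*sin(4*s) + exp(2*s) + exp(s)*log(s) - 2*exp(s)*sin(4*s) + exp(s) - sin(4*s))/(exp(2*s) + 2*exp(s) + 1)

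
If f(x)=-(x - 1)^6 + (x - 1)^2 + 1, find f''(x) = -30*x^4 + 120*x^3 - 180*x^2 + 120*x - 28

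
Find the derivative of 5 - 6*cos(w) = 6*sin(w)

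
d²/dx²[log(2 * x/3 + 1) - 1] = -4/(4*x^2 + 12*x + 9)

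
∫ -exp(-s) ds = exp(-s) + C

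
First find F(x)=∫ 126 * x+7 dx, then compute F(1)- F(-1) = 14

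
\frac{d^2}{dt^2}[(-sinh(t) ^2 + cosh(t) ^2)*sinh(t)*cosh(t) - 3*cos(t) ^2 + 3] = 6*cos(2*t) + 2*sinh(2*t)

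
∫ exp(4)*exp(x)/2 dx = exp(x + 4)/2 + C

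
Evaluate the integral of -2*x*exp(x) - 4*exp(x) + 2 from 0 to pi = (-1 + exp(pi))*(-2*pi - 2)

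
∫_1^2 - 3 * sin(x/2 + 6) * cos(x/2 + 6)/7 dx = -3*cos(13)/14 + 3*cos(14)/14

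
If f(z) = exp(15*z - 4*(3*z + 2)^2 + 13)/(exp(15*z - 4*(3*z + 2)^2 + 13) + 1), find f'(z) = (-72*z*exp(-36*z^2 - 33*z - 3) - 33*exp(-36*z^2 - 33*z - 3))/(1 + 2*exp(-3)*exp(-33*z)*exp(-36*z^2) + exp(-6)*exp(-66*z)*exp(-72*z^2))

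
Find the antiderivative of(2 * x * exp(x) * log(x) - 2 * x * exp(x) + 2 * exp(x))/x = 2*(log(x) - 1)*exp(x) + C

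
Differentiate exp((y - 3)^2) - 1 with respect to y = 2*y*exp(y^2 - 6*y + 9) - 6*exp(y^2 - 6*y + 9)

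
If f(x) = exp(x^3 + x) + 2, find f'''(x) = 27*x^6*exp(x^3 + x) + 27*x^4*exp(x^3 + x) + 54*x^3*exp(x^3 + x) + 9*x^2*exp(x^3 + x) + 18*x*exp(x^3 + x) + 7*exp(x^3 + x)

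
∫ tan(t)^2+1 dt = tan(t) + C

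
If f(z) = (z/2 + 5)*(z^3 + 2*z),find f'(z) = 2*z^3 + 15*z^2 + 2*z + 10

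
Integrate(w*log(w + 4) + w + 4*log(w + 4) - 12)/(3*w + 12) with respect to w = (w - 12)*log(w + 4)/3 + C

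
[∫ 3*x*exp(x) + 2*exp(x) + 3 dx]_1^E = -2*E - 2 + (-1 + 3*E)*(1 + exp(E))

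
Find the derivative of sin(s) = cos(s)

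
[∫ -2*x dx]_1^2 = -3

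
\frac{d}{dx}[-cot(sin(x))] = cos(x)/sin(sin(x))^2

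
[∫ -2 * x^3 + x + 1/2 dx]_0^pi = pi*(-pi^3 + 1 + pi)/2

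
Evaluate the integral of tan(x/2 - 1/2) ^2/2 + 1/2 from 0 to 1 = tan(1/2)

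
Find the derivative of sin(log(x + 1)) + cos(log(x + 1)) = sqrt(2)*cos(log(x + 1) + pi/4)/(x + 1)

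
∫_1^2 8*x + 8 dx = 20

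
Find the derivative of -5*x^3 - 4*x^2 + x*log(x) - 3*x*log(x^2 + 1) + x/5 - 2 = (-75*x^4 - 40*x^3 + 5*x^2*log(x) - 15*x^2*log(x^2 + 1) - 99*x^2 - 40*x + 5*log(x) - 15*log(x^2 + 1) + 6)/(5*x^2 + 5)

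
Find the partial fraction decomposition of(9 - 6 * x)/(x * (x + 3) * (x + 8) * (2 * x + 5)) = -192/(55*(2*x + 5)) - 57/(440*(x + 8)) + 9/(5*(x + 3)) + 3/(40*x)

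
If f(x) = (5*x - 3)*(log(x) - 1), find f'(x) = (5*x*log(x) - 3)/x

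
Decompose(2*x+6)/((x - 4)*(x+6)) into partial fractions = 3/(5*(x + 6)) + 7/(5*(x - 4))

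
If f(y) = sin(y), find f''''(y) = sin(y)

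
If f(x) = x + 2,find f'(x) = 1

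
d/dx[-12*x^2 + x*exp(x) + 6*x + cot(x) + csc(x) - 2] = x*exp(x) - 24*x + exp(x) - cot(x)^2 - cot(x)*csc(x) + 5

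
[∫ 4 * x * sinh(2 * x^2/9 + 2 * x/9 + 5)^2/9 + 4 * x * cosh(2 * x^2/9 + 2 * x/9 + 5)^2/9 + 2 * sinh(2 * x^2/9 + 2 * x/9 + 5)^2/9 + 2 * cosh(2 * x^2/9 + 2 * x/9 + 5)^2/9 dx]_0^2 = -sinh(10)/2 + sinh(38/3)/2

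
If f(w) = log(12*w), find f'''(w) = 2/w^3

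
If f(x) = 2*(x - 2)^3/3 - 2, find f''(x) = 4*x - 8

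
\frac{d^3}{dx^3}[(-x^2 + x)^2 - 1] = 24*x - 12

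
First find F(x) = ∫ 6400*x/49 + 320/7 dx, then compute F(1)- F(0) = 5440/49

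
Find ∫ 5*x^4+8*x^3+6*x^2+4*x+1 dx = x^5 + 2*x^4 + 2*x^3 + 2*x^2 + x + C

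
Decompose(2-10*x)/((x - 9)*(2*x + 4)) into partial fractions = -1/(x + 2) - 4/(x - 9)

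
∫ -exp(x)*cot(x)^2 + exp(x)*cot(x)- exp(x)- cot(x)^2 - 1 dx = (exp(x) + 1)*cot(x) + C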